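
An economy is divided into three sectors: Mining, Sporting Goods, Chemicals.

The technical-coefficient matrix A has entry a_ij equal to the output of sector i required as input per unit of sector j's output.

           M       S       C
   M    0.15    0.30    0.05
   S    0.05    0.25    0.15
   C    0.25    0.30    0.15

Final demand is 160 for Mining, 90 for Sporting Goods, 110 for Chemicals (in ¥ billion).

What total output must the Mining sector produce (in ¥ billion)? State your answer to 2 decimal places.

I − A =
  [   0.85    -0.30    -0.05]
  [  -0.05     0.75    -0.15]
  [  -0.25    -0.30     0.85]
Cofactors of I−A, C_ij = (−1)^(i+j)·(minor ij) (rows/columns in the sector order above):
  C_11 = (0.75)(0.85) − (-0.15)(-0.30) = 0.5925
  C_12 = −[(-0.05)(0.85) − (-0.15)(-0.25)] = 0.0800
  C_13 = (-0.05)(-0.30) − (0.75)(-0.25) = 0.2025
  C_21 = −[(-0.30)(0.85) − (-0.05)(-0.30)] = 0.2700
  C_22 = (0.85)(0.85) − (-0.05)(-0.25) = 0.7100
  C_23 = −[(0.85)(-0.30) − (-0.30)(-0.25)] = 0.3300
  C_31 = (-0.30)(-0.15) − (-0.05)(0.75) = 0.0825
  C_32 = −[(0.85)(-0.15) − (-0.05)(-0.05)] = 0.1300
  C_33 = (0.85)(0.75) − (-0.30)(-0.05) = 0.6225
det(I−A) = Σ_j (I−A)_1j·C_1j = (0.85)(0.5925) + (-0.30)(0.0800) + (-0.05)(0.2025) = 0.4695
adj(I−A) = Cᵀ =
  [ 0.5925   0.2700   0.0825]
  [ 0.0800   0.7100   0.1300]
  [ 0.2025   0.3300   0.6225]
(I − A)⁻¹ = adj(I−A) / det(I−A) ≈
  [   1.2620     0.5751     0.1757]
  [   0.1704     1.5122     0.2769]
  [   0.4313     0.7029     1.3259]
x = (I − A)⁻¹ d = adj(I−A)·d / det(I−A), with det(I−A) = 0.4695:
  x_M = (0.5925·160 + 0.2700·90 + 0.0825·110) / 0.4695 = 128.175 / 0.4695 ≈ 273.00
  x_S = (0.0800·160 + 0.7100·90 + 0.1300·110) / 0.4695 = 91.00 / 0.4695 ≈ 193.82
  x_C = (0.2025·160 + 0.3300·90 + 0.6225·110) / 0.4695 = 130.575 / 0.4695 ≈ 278.12

x_M = 273.00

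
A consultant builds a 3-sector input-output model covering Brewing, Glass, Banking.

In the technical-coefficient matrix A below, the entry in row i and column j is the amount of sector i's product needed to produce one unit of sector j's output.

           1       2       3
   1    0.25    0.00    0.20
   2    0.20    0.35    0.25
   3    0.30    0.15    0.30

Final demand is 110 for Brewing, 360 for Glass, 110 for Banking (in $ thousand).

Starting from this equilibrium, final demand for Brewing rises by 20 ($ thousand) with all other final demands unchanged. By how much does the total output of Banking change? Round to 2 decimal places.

Δx_3 = 16.78

I − A =
  [   0.75     0.00    -0.20]
  [  -0.20     0.65    -0.25]
  [  -0.30    -0.15     0.70]
Cofactors of I−A, C_ij = (−1)^(i+j)·(minor ij) (rows/columns in the sector order above):
  C_11 = (0.65)(0.70) − (-0.25)(-0.15) = 0.4175
  C_12 = −[(-0.20)(0.70) − (-0.25)(-0.30)] = 0.2150
  C_13 = (-0.20)(-0.15) − (0.65)(-0.30) = 0.2250
  C_21 = −[(0.00)(0.70) − (-0.20)(-0.15)] = 0.0300
  C_22 = (0.75)(0.70) − (-0.20)(-0.30) = 0.4650
  C_23 = −[(0.75)(-0.15) − (0.00)(-0.30)] = 0.1125
  C_31 = (0.00)(-0.25) − (-0.20)(0.65) = 0.1300
  C_32 = −[(0.75)(-0.25) − (-0.20)(-0.20)] = 0.2275
  C_33 = (0.75)(0.65) − (0.00)(-0.20) = 0.4875
det(I−A) = Σ_j (I−A)_1j·C_1j = (0.75)(0.4175) + (0.00)(0.2150) + (-0.20)(0.2250) = 0.268125
adj(I−A) = Cᵀ =
  [ 0.4175   0.0300   0.1300]
  [ 0.2150   0.4650   0.2275]
  [ 0.2250   0.1125   0.4875]
(I − A)⁻¹ = adj(I−A) / det(I−A) ≈
  [   1.5571     0.1119     0.4848]
  [   0.8019     1.7343     0.8485]
  [   0.8392     0.4196     1.8182]
Δx = (I − A)⁻¹ Δd with Δd having +20 in the Brewing component and 0 elsewhere.
So Δx_3 = L_31 · (+20), where L_31 = adj(I−A)_31 / det(I−A) = 0.2250 / 0.268125.
Δx_3 = 0.2250 × (+20) / 0.268125 = 4.50 / 0.268125 ≈ 16.78.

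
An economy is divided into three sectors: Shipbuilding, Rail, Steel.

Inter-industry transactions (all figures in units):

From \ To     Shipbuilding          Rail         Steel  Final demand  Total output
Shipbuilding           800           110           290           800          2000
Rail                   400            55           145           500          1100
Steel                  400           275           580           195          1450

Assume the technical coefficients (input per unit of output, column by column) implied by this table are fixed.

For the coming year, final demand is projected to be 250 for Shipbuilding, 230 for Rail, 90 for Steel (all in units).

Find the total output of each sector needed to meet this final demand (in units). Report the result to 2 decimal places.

x_1 = 677.55, x_2 = 443.77, x_3 = 560.75

Technical coefficients a_ij = z_ij / X_j:
  a_11 = 800/2000 = 0.40, a_21 = 400/2000 = 0.20, a_31 = 400/2000 = 0.20
  a_12 = 110/1100 = 0.10, a_22 = 55/1100 = 0.05, a_32 = 275/1100 = 0.25
  a_13 = 290/1450 = 0.20, a_23 = 145/1450 = 0.10, a_33 = 580/1450 = 0.40
I − A =
  [   0.60    -0.10    -0.20]
  [  -0.20     0.95    -0.10]
  [  -0.20    -0.25     0.60]
Cofactors of I−A, C_ij = (−1)^(i+j)·(minor ij) (rows/columns in the sector order above):
  C_11 = (0.95)(0.60) − (-0.10)(-0.25) = 0.5450
  C_12 = −[(-0.20)(0.60) − (-0.10)(-0.20)] = 0.1400
  C_13 = (-0.20)(-0.25) − (0.95)(-0.20) = 0.2400
  C_21 = −[(-0.10)(0.60) − (-0.20)(-0.25)] = 0.1100
  C_22 = (0.60)(0.60) − (-0.20)(-0.20) = 0.3200
  C_23 = −[(0.60)(-0.25) − (-0.10)(-0.20)] = 0.1700
  C_31 = (-0.10)(-0.10) − (-0.20)(0.95) = 0.2000
  C_32 = −[(0.60)(-0.10) − (-0.20)(-0.20)] = 0.1000
  C_33 = (0.60)(0.95) − (-0.10)(-0.20) = 0.5500
det(I−A) = Σ_j (I−A)_1j·C_1j = (0.60)(0.5450) + (-0.10)(0.1400) + (-0.20)(0.2400) = 0.2650
adj(I−A) = Cᵀ =
  [ 0.5450   0.1100   0.2000]
  [ 0.1400   0.3200   0.1000]
  [ 0.2400   0.1700   0.5500]
(I − A)⁻¹ = adj(I−A) / det(I−A) ≈
  [   2.0566     0.4151     0.7547]
  [   0.5283     1.2075     0.3774]
  [   0.9057     0.6415     2.0755]
x = (I − A)⁻¹ d = adj(I−A)·d / det(I−A), with det(I−A) = 0.2650:
  x_1 = (0.5450·250 + 0.1100·230 + 0.2000·90) / 0.2650 = 179.55 / 0.2650 ≈ 677.55
  x_2 = (0.1400·250 + 0.3200·230 + 0.1000·90) / 0.2650 = 117.60 / 0.2650 ≈ 443.77
  x_3 = (0.2400·250 + 0.1700·230 + 0.5500·90) / 0.2650 = 148.60 / 0.2650 ≈ 560.75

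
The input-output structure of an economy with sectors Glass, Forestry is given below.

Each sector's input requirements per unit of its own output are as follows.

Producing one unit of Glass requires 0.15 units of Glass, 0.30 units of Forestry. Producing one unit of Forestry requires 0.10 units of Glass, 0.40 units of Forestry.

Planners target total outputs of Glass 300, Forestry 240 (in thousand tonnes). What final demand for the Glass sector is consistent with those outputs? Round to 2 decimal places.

I − A =
  [   0.85    -0.10]
  [  -0.30     0.60]
d = (I − A) x:
  d_G = (+0.85)·300 + (-0.10)·240 = 231.00
  d_F = (-0.30)·300 + (+0.60)·240 = 54.00

d_G = 231.00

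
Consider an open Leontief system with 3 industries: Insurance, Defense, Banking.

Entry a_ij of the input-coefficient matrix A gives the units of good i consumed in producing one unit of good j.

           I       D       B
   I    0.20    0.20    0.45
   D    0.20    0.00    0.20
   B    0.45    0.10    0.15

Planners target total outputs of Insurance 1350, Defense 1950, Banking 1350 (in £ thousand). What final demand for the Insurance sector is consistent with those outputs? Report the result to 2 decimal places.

d_I = 82.50

I − A =
  [   0.80    -0.20    -0.45]
  [  -0.20     1.00    -0.20]
  [  -0.45    -0.10     0.85]
d = (I − A) x:
  d_I = (+0.80)·1350 + (-0.20)·1950 + (-0.45)·1350 = 82.50
  d_D = (-0.20)·1350 + (+1.00)·1950 + (-0.20)·1350 = 1410.00
  d_B = (-0.45)·1350 + (-0.10)·1950 + (+0.85)·1350 = 345.00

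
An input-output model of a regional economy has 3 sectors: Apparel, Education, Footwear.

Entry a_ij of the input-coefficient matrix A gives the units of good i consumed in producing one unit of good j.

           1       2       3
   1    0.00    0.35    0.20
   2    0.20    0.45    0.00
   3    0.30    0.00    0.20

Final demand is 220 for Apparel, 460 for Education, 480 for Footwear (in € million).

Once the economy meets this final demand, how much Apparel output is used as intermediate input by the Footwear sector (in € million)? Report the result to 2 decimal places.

z_13 = 179.49

I − A =
  [   1.00    -0.35    -0.20]
  [  -0.20     0.55     0.00]
  [  -0.30     0.00     0.80]
Cofactors of I−A, C_ij = (−1)^(i+j)·(minor ij) (rows/columns in the sector order above):
  C_11 = (0.55)(0.80) − (0.00)(0.00) = 0.4400
  C_12 = −[(-0.20)(0.80) − (0.00)(-0.30)] = 0.1600
  C_13 = (-0.20)(0.00) − (0.55)(-0.30) = 0.1650
  C_21 = −[(-0.35)(0.80) − (-0.20)(0.00)] = 0.2800
  C_22 = (1.00)(0.80) − (-0.20)(-0.30) = 0.7400
  C_23 = −[(1.00)(0.00) − (-0.35)(-0.30)] = 0.1050
  C_31 = (-0.35)(0.00) − (-0.20)(0.55) = 0.1100
  C_32 = −[(1.00)(0.00) − (-0.20)(-0.20)] = 0.0400
  C_33 = (1.00)(0.55) − (-0.35)(-0.20) = 0.4800
det(I−A) = Σ_j (I−A)_1j·C_1j = (1.00)(0.4400) + (-0.35)(0.1600) + (-0.20)(0.1650) = 0.3510
adj(I−A) = Cᵀ =
  [ 0.4400   0.2800   0.1100]
  [ 0.1600   0.7400   0.0400]
  [ 0.1650   0.1050   0.4800]
(I − A)⁻¹ = adj(I−A) / det(I−A) ≈
  [   1.2536     0.7977     0.3134]
  [   0.4558     2.1083     0.1140]
  [   0.4701     0.2991     1.3675]
First solve x = (I − A)⁻¹ d = adj(I−A)·d / det(I−A); in particular x_3 = (0.1650·220 + 0.1050·460 + 0.4800·480) / 0.3510 = 315.00 / 0.3510 ≈ 897.4359.
Intermediate flow from 1 to 3: z_13 = a_13 · x_3 = 0.20 × 315.00 / 0.3510 = 63.00 / 0.3510 ≈ 179.49.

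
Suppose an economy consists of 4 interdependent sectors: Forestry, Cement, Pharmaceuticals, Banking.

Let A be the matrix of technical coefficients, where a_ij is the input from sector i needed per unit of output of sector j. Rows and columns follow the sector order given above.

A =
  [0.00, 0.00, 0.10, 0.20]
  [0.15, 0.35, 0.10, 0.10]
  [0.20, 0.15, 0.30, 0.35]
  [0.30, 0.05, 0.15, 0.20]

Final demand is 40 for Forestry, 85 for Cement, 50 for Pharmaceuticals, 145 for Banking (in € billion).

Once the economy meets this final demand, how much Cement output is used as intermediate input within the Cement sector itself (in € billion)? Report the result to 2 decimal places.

z_CC = 90.19

I − A =
  [   1.00     0.00    -0.10    -0.20]
  [  -0.15     0.65    -0.10    -0.10]
  [  -0.20    -0.15     0.70    -0.35]
  [  -0.30    -0.05    -0.15     0.80]
Compute the cofactors C_ij = (−1)^(i+j)·(3×3 minor ij) of I−A; the adjugate is their transpose:
adj(I−A) = Cᵀ =
  [ 0.310375   0.025250   0.072000   0.112250]
  [ 0.126625   0.433000   0.108500   0.133250]
  [ 0.196375   0.130500   0.474500   0.273000]
  [ 0.161125   0.061000   0.122750   0.424750]
det(I−A) = Σ_j (I−A)_1j·C_1j = (1.00)(0.310375) + (0.00)(0.126625) + (-0.10)(0.196375) + (-0.20)(0.161125) = 0.2585125
(I − A)⁻¹ = adj(I−A) / det(I−A) ≈
  [   1.2006     0.0977     0.2785     0.4342]
  [   0.4898     1.6750     0.4197     0.5154]
  [   0.7596     0.5048     1.8355     1.0560]
  [   0.6233     0.2360     0.4748     1.6431]
First solve x = (I − A)⁻¹ d = adj(I−A)·d / det(I−A); in particular x_C = (0.126625·40 + 0.433000·85 + 0.108500·50 + 0.133250·145) / 0.2585125 = 66.61625 / 0.2585125 ≈ 257.6906.
Intermediate flow from C to C: z_CC = a_CC · x_C = 0.35 × 66.61625 / 0.2585125 = 23.3156875 / 0.2585125 ≈ 90.19.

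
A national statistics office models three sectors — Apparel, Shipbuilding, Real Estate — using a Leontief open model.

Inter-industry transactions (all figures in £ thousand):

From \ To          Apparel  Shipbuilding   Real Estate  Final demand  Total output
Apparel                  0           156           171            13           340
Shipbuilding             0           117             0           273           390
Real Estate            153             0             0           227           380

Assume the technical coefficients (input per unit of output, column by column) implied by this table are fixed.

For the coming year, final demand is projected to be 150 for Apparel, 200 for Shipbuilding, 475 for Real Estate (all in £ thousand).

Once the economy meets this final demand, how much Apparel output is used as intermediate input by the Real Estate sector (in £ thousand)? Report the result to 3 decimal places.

z_13 = 335.132

Technical coefficients a_ij = z_ij / X_j:
  a_11 = 0/340 = 0.00, a_21 = 0/340 = 0.00, a_31 = 153/340 = 0.45
  a_12 = 156/390 = 0.40, a_22 = 117/390 = 0.30, a_32 = 0/390 = 0.00
  a_13 = 171/380 = 0.45, a_23 = 0/380 = 0.00, a_33 = 0/380 = 0.00
I − A =
  [   1.00    -0.40    -0.45]
  [   0.00     0.70     0.00]
  [  -0.45     0.00     1.00]
Cofactors of I−A, C_ij = (−1)^(i+j)·(minor ij) (rows/columns in the sector order above):
  C_11 = (0.70)(1.00) − (0.00)(0.00) = 0.7000
  C_12 = −[(0.00)(1.00) − (0.00)(-0.45)] = 0.0000
  C_13 = (0.00)(0.00) − (0.70)(-0.45) = 0.3150
  C_21 = −[(-0.40)(1.00) − (-0.45)(0.00)] = 0.4000
  C_22 = (1.00)(1.00) − (-0.45)(-0.45) = 0.7975
  C_23 = −[(1.00)(0.00) − (-0.40)(-0.45)] = 0.1800
  C_31 = (-0.40)(0.00) − (-0.45)(0.70) = 0.3150
  C_32 = −[(1.00)(0.00) − (-0.45)(0.00)] = 0.0000
  C_33 = (1.00)(0.70) − (-0.40)(0.00) = 0.7000
det(I−A) = Σ_j (I−A)_1j·C_1j = (1.00)(0.7000) + (-0.40)(0.0000) + (-0.45)(0.3150) = 0.55825
adj(I−A) = Cᵀ =
  [ 0.7000   0.4000   0.3150]
  [ 0.0000   0.7975   0.0000]
  [ 0.3150   0.1800   0.7000]
(I − A)⁻¹ = adj(I−A) / det(I−A) ≈
  [   1.2539     0.7165     0.5643]
  [   0.0000     1.4286     0.0000]
  [   0.5643     0.3224     1.2539]
First solve x = (I − A)⁻¹ d = adj(I−A)·d / det(I−A); in particular x_3 = (0.3150·150 + 0.1800·200 + 0.7000·475) / 0.55825 = 415.75 / 0.55825 ≈ 744.73802.
Intermediate flow from 1 to 3: z_13 = a_13 · x_3 = 0.45 × 415.75 / 0.55825 = 187.0875 / 0.55825 ≈ 335.132.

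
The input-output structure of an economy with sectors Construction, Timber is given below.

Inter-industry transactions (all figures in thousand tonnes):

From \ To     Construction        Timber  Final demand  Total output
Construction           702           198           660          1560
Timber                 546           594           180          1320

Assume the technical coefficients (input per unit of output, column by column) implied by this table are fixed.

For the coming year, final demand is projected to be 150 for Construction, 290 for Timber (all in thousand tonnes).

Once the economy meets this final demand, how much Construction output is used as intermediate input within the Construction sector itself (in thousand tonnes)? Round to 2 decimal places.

z_11 = 226.80

Technical coefficients a_ij = z_ij / X_j:
  a_11 = 702/1560 = 0.45, a_21 = 546/1560 = 0.35
  a_12 = 198/1320 = 0.15, a_22 = 594/1320 = 0.45
I − A =
  [   0.55    -0.15]
  [  -0.35     0.55]
det(I−A) = (0.55)(0.55) − (-0.15)(-0.35) = 0.2500
adj(I−A) = [[0.55, 0.15], [0.35, 0.55]]
(I − A)⁻¹ = adj(I−A) / det(I−A) ≈
  [   2.2000     0.6000]
  [   1.4000     2.2000]
First solve x = (I − A)⁻¹ d = adj(I−A)·d / det(I−A); in particular x_1 = (0.55·150 + 0.15·290) / 0.2500 = 126.00 / 0.2500 = 504.0000.
Intermediate flow from 1 to 1: z_11 = a_11 · x_1 = 0.45 × 126.00 / 0.2500 = 56.70 / 0.2500 = 226.80.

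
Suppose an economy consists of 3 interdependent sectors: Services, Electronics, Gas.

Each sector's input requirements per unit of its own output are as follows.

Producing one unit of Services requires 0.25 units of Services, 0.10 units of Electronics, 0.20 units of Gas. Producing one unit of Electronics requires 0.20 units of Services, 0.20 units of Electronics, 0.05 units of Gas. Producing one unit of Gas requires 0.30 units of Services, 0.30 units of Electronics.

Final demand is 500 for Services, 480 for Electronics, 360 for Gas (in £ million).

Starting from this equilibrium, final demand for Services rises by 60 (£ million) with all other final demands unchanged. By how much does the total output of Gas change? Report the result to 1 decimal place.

Δx_3 = 19.5

I − A =
  [   0.75    -0.20    -0.30]
  [  -0.10     0.80    -0.30]
  [  -0.20    -0.05     1.00]
Cofactors of I−A, C_ij = (−1)^(i+j)·(minor ij) (rows/columns in the sector order above):
  C_11 = (0.80)(1.00) − (-0.30)(-0.05) = 0.7850
  C_12 = −[(-0.10)(1.00) − (-0.30)(-0.20)] = 0.1600
  C_13 = (-0.10)(-0.05) − (0.80)(-0.20) = 0.1650
  C_21 = −[(-0.20)(1.00) − (-0.30)(-0.05)] = 0.2150
  C_22 = (0.75)(1.00) − (-0.30)(-0.20) = 0.6900
  C_23 = −[(0.75)(-0.05) − (-0.20)(-0.20)] = 0.0775
  C_31 = (-0.20)(-0.30) − (-0.30)(0.80) = 0.3000
  C_32 = −[(0.75)(-0.30) − (-0.30)(-0.10)] = 0.2550
  C_33 = (0.75)(0.80) − (-0.20)(-0.10) = 0.5800
det(I−A) = Σ_j (I−A)_1j·C_1j = (0.75)(0.7850) + (-0.20)(0.1600) + (-0.30)(0.1650) = 0.50725
adj(I−A) = Cᵀ =
  [ 0.7850   0.2150   0.3000]
  [ 0.1600   0.6900   0.2550]
  [ 0.1650   0.0775   0.5800]
(I − A)⁻¹ = adj(I−A) / det(I−A) ≈
  [   1.5476     0.4239     0.5914]
  [   0.3154     1.3603     0.5027]
  [   0.3253     0.1528     1.1434]
Δx = (I − A)⁻¹ Δd with Δd having +60 in the Services component and 0 elsewhere.
So Δx_3 = L_31 · (+60), where L_31 = adj(I−A)_31 / det(I−A) = 0.1650 / 0.50725.
Δx_3 = 0.1650 × (+60) / 0.50725 = 9.90 / 0.50725 ≈ 19.5.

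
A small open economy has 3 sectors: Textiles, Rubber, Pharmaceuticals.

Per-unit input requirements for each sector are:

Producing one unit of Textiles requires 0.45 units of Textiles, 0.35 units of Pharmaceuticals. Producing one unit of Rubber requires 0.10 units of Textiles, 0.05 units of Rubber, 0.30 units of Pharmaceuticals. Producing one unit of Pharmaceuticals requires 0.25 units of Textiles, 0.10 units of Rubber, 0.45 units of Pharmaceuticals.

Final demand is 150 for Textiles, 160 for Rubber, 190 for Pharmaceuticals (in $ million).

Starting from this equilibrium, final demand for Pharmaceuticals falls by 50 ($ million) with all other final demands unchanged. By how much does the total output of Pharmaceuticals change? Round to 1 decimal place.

I − A =
  [   0.55    -0.10    -0.25]
  [   0.00     0.95    -0.10]
  [  -0.35    -0.30     0.55]
Cofactors of I−A, C_ij = (−1)^(i+j)·(minor ij) (rows/columns in the sector order above):
  C_11 = (0.95)(0.55) − (-0.10)(-0.30) = 0.4925
  C_12 = −[(0.00)(0.55) − (-0.10)(-0.35)] = 0.0350
  C_13 = (0.00)(-0.30) − (0.95)(-0.35) = 0.3325
  C_21 = −[(-0.10)(0.55) − (-0.25)(-0.30)] = 0.1300
  C_22 = (0.55)(0.55) − (-0.25)(-0.35) = 0.2150
  C_23 = −[(0.55)(-0.30) − (-0.10)(-0.35)] = 0.2000
  C_31 = (-0.10)(-0.10) − (-0.25)(0.95) = 0.2475
  C_32 = −[(0.55)(-0.10) − (-0.25)(0.00)] = 0.0550
  C_33 = (0.55)(0.95) − (-0.10)(0.00) = 0.5225
det(I−A) = Σ_j (I−A)_1j·C_1j = (0.55)(0.4925) + (-0.10)(0.0350) + (-0.25)(0.3325) = 0.18425
adj(I−A) = Cᵀ =
  [ 0.4925   0.1300   0.2475]
  [ 0.0350   0.2150   0.0550]
  [ 0.3325   0.2000   0.5225]
(I − A)⁻¹ = adj(I−A) / det(I−A) ≈
  [   2.6730     0.7056     1.3433]
  [   0.1900     1.1669     0.2985]
  [   1.8046     1.0855     2.8358]
Δx = (I − A)⁻¹ Δd with Δd having -50 in the Pharmaceuticals component and 0 elsewhere.
So Δx_3 = L_33 · (-50), where L_33 = adj(I−A)_33 / det(I−A) = 0.5225 / 0.18425.
Δx_3 = 0.5225 × (-50) / 0.18425 = -26.125 / 0.18425 ≈ -141.8.

Δx_3 = -141.8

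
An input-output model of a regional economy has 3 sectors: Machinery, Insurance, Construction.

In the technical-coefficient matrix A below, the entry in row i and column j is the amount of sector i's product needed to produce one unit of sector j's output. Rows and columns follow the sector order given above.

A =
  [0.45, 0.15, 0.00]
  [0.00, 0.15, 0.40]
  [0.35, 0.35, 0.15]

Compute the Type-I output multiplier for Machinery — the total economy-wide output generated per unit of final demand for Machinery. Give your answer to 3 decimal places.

m_1 = 3.407

I − A =
  [   0.55    -0.15     0.00]
  [   0.00     0.85    -0.40]
  [  -0.35    -0.35     0.85]
Cofactors of I−A, C_ij = (−1)^(i+j)·(minor ij) (rows/columns in the sector order above):
  C_11 = (0.85)(0.85) − (-0.40)(-0.35) = 0.5825
  C_12 = −[(0.00)(0.85) − (-0.40)(-0.35)] = 0.1400
  C_13 = (0.00)(-0.35) − (0.85)(-0.35) = 0.2975
  C_21 = −[(-0.15)(0.85) − (0.00)(-0.35)] = 0.1275
  C_22 = (0.55)(0.85) − (0.00)(-0.35) = 0.4675
  C_23 = −[(0.55)(-0.35) − (-0.15)(-0.35)] = 0.2450
  C_31 = (-0.15)(-0.40) − (0.00)(0.85) = 0.0600
  C_32 = −[(0.55)(-0.40) − (0.00)(0.00)] = 0.2200
  C_33 = (0.55)(0.85) − (-0.15)(0.00) = 0.4675
det(I−A) = Σ_j (I−A)_1j·C_1j = (0.55)(0.5825) + (-0.15)(0.1400) + (0.00)(0.2975) = 0.299375
adj(I−A) = Cᵀ =
  [ 0.5825   0.1275   0.0600]
  [ 0.1400   0.4675   0.2200]
  [ 0.2975   0.2450   0.4675]
(I − A)⁻¹ = adj(I−A) / det(I−A) ≈
  [   1.9457     0.4259     0.2004]
  [   0.4676     1.5616     0.7349]
  [   0.9937     0.8184     1.5616]
The output multiplier for sector j is the column-j sum of the Leontief inverse (I − A)⁻¹ = adj(I−A) / det(I−A).
Column 1 of adj(I−A): (0.5825, 0.1400, 0.2975); det(I−A) = 0.299375.
m_1 = (0.5825 + 0.1400 + 0.2975) / 0.299375 = 1.02 / 0.299375 ≈ 3.407.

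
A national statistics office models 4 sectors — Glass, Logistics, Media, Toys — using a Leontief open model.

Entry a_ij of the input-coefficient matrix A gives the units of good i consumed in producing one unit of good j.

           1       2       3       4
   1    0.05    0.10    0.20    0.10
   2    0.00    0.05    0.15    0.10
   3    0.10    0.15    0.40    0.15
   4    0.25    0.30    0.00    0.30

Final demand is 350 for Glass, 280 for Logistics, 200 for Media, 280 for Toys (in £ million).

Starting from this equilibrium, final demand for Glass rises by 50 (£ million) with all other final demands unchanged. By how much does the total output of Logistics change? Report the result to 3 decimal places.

Δx_2 = 5.140

I − A =
  [   0.95    -0.10    -0.20    -0.10]
  [   0.00     0.95    -0.15    -0.10]
  [  -0.10    -0.15     0.60    -0.15]
  [  -0.25    -0.30     0.00     0.70]
Compute the cofactors C_ij = (−1)^(i+j)·(3×3 minor ij) of I−A; the adjugate is their transpose:
adj(I−A) = Cᵀ =
  [ 0.358500   0.090000   0.142000   0.094500]
  [ 0.031125   0.362500   0.101000   0.077875]
  [ 0.102875   0.152500   0.577000   0.160125]
  [ 0.141375   0.187500   0.094000   0.499625]
det(I−A) = Σ_j (I−A)_1j·C_1j = (0.95)(0.358500) + (-0.10)(0.031125) + (-0.20)(0.102875) + (-0.10)(0.141375) = 0.30275
(I − A)⁻¹ = adj(I−A) / det(I−A) ≈
  [   1.1841     0.2973     0.4690     0.3121]
  [   0.1028     1.1974     0.3336     0.2572]
  [   0.3398     0.5037     1.9059     0.5289]
  [   0.4670     0.6193     0.3105     1.6503]
Δx = (I − A)⁻¹ Δd with Δd having +50 in the Glass component and 0 elsewhere.
So Δx_2 = L_21 · (+50), where L_21 = adj(I−A)_21 / det(I−A) = 0.031125 / 0.30275.
Δx_2 = 0.031125 × (+50) / 0.30275 = 1.55625 / 0.30275 ≈ 5.140.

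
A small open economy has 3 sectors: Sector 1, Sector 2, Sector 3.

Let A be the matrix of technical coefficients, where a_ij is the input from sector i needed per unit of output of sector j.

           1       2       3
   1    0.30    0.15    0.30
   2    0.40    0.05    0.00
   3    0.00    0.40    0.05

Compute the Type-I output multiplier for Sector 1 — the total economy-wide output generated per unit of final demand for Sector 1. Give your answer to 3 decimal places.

I − A =
  [   0.70    -0.15    -0.30]
  [  -0.40     0.95     0.00]
  [   0.00    -0.40     0.95]
Cofactors of I−A, C_ij = (−1)^(i+j)·(minor ij) (rows/columns in the sector order above):
  C_11 = (0.95)(0.95) − (0.00)(-0.40) = 0.9025
  C_12 = −[(-0.40)(0.95) − (0.00)(0.00)] = 0.3800
  C_13 = (-0.40)(-0.40) − (0.95)(0.00) = 0.1600
  C_21 = −[(-0.15)(0.95) − (-0.30)(-0.40)] = 0.2625
  C_22 = (0.70)(0.95) − (-0.30)(0.00) = 0.6650
  C_23 = −[(0.70)(-0.40) − (-0.15)(0.00)] = 0.2800
  C_31 = (-0.15)(0.00) − (-0.30)(0.95) = 0.2850
  C_32 = −[(0.70)(0.00) − (-0.30)(-0.40)] = 0.1200
  C_33 = (0.70)(0.95) − (-0.15)(-0.40) = 0.6050
det(I−A) = Σ_j (I−A)_1j·C_1j = (0.70)(0.9025) + (-0.15)(0.3800) + (-0.30)(0.1600) = 0.52675
adj(I−A) = Cᵀ =
  [ 0.9025   0.2625   0.2850]
  [ 0.3800   0.6650   0.1200]
  [ 0.1600   0.2800   0.6050]
(I − A)⁻¹ = adj(I−A) / det(I−A) ≈
  [   1.7133     0.4983     0.5411]
  [   0.7214     1.2625     0.2278]
  [   0.3037     0.5316     1.1486]
The output multiplier for sector j is the column-j sum of the Leontief inverse (I − A)⁻¹ = adj(I−A) / det(I−A).
Column 1 of adj(I−A): (0.9025, 0.3800, 0.1600); det(I−A) = 0.52675.
m_1 = (0.9025 + 0.3800 + 0.1600) / 0.52675 = 1.4425 / 0.52675 ≈ 2.738.

m_1 = 2.738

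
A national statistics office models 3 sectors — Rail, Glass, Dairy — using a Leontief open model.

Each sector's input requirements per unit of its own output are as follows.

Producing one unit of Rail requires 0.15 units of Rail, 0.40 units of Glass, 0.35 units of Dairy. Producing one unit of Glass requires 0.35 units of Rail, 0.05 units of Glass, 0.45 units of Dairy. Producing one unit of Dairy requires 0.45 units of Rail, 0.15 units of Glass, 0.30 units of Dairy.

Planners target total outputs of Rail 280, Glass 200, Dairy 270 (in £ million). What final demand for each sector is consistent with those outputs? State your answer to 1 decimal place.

d_1 = 46.5, d_2 = 37.5, d_3 = 1.0

I − A =
  [   0.85    -0.35    -0.45]
  [  -0.40     0.95    -0.15]
  [  -0.35    -0.45     0.70]
d = (I − A) x:
  d_1 = (+0.85)·280 + (-0.35)·200 + (-0.45)·270 = 46.5
  d_2 = (-0.40)·280 + (+0.95)·200 + (-0.15)·270 = 37.5
  d_3 = (-0.35)·280 + (-0.45)·200 + (+0.70)·270 = 1.0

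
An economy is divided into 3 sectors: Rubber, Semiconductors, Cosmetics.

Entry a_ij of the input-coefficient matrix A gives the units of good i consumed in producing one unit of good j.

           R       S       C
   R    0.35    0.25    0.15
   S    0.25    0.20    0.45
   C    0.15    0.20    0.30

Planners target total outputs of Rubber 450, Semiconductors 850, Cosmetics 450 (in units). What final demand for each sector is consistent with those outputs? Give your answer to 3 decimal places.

I − A =
  [   0.65    -0.25    -0.15]
  [  -0.25     0.80    -0.45]
  [  -0.15    -0.20     0.70]
d = (I − A) x:
  d_R = (+0.65)·450 + (-0.25)·850 + (-0.15)·450 = 12.500
  d_S = (-0.25)·450 + (+0.80)·850 + (-0.45)·450 = 365.000
  d_C = (-0.15)·450 + (-0.20)·850 + (+0.70)·450 = 77.500

d_R = 12.500, d_S = 365.000, d_C = 77.500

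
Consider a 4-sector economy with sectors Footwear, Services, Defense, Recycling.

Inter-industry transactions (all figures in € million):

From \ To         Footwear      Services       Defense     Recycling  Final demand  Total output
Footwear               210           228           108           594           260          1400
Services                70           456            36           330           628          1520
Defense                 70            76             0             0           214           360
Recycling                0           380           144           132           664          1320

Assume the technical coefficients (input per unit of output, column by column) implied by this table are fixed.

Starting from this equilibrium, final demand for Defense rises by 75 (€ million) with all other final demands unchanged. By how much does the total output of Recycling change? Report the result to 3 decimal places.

Δx_4 = 43.919

Technical coefficients a_ij = z_ij / X_j:
  a_11 = 210/1400 = 0.15, a_21 = 70/1400 = 0.05, a_31 = 70/1400 = 0.05, a_41 = 0/1400 = 0.00
  a_12 = 228/1520 = 0.15, a_22 = 456/1520 = 0.30, a_32 = 76/1520 = 0.05, a_42 = 380/1520 = 0.25
  a_13 = 108/360 = 0.30, a_23 = 36/360 = 0.10, a_33 = 0/360 = 0.00, a_43 = 144/360 = 0.40
  a_14 = 594/1320 = 0.45, a_24 = 330/1320 = 0.25, a_34 = 0/1320 = 0.00, a_44 = 132/1320 = 0.10
I − A =
  [   0.85    -0.15    -0.30    -0.45]
  [  -0.05     0.70    -0.10    -0.25]
  [  -0.05    -0.05     1.00     0.00]
  [   0.00    -0.25    -0.40     0.90]
Compute the cofactors C_ij = (−1)^(i+j)·(3×3 minor ij) of I−A; the adjugate is their transpose:
adj(I−A) = Cᵀ =
  [ 0.558000   0.270000   0.336000   0.354000]
  [ 0.054500   0.742500   0.184000   0.233500]
  [ 0.030625   0.050625   0.470000   0.029375]
  [ 0.028750   0.228750   0.260000   0.571250]
det(I−A) = Σ_j (I−A)_1j·C_1j = (0.85)(0.558000) + (-0.15)(0.054500) + (-0.30)(0.030625) + (-0.45)(0.028750) = 0.4440
(I − A)⁻¹ = adj(I−A) / det(I−A) ≈
  [   1.2568     0.6081     0.7568     0.7973]
  [   0.1227     1.6723     0.4144     0.5259]
  [   0.0690     0.1140     1.0586     0.0662]
  [   0.0648     0.5152     0.5856     1.2866]
Δx = (I − A)⁻¹ Δd with Δd having +75 in the Defense component and 0 elsewhere.
So Δx_4 = L_43 · (+75), where L_43 = adj(I−A)_43 / det(I−A) = 0.260000 / 0.4440.
Δx_4 = 0.260000 × (+75) / 0.4440 = 19.50 / 0.4440 ≈ 43.919.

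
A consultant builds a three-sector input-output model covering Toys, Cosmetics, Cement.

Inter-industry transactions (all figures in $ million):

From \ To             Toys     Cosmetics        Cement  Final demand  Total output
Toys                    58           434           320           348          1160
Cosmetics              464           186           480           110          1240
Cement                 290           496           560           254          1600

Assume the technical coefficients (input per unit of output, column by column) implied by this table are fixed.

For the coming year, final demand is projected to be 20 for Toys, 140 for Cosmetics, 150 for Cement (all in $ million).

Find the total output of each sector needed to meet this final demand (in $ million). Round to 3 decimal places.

Technical coefficients a_ij = z_ij / X_j:
  a_11 = 58/1160 = 0.05, a_21 = 464/1160 = 0.40, a_31 = 290/1160 = 0.25
  a_12 = 434/1240 = 0.35, a_22 = 186/1240 = 0.15, a_32 = 496/1240 = 0.40
  a_13 = 320/1600 = 0.20, a_23 = 480/1600 = 0.30, a_33 = 560/1600 = 0.35
I − A =
  [   0.95    -0.35    -0.20]
  [  -0.40     0.85    -0.30]
  [  -0.25    -0.40     0.65]
Cofactors of I−A, C_ij = (−1)^(i+j)·(minor ij) (rows/columns in the sector order above):
  C_11 = (0.85)(0.65) − (-0.30)(-0.40) = 0.4325
  C_12 = −[(-0.40)(0.65) − (-0.30)(-0.25)] = 0.3350
  C_13 = (-0.40)(-0.40) − (0.85)(-0.25) = 0.3725
  C_21 = −[(-0.35)(0.65) − (-0.20)(-0.40)] = 0.3075
  C_22 = (0.95)(0.65) − (-0.20)(-0.25) = 0.5675
  C_23 = −[(0.95)(-0.40) − (-0.35)(-0.25)] = 0.4675
  C_31 = (-0.35)(-0.30) − (-0.20)(0.85) = 0.2750
  C_32 = −[(0.95)(-0.30) − (-0.20)(-0.40)] = 0.3650
  C_33 = (0.95)(0.85) − (-0.35)(-0.40) = 0.6675
det(I−A) = Σ_j (I−A)_1j·C_1j = (0.95)(0.4325) + (-0.35)(0.3350) + (-0.20)(0.3725) = 0.219125
adj(I−A) = Cᵀ =
  [ 0.4325   0.3075   0.2750]
  [ 0.3350   0.5675   0.3650]
  [ 0.3725   0.4675   0.6675]
(I − A)⁻¹ = adj(I−A) / det(I−A) ≈
  [   1.9738     1.4033     1.2550]
  [   1.5288     2.5898     1.6657]
  [   1.6999     2.1335     3.0462]
x = (I − A)⁻¹ d = adj(I−A)·d / det(I−A), with det(I−A) = 0.219125:
  x_1 = (0.4325·20 + 0.3075·140 + 0.2750·150) / 0.219125 = 92.95 / 0.219125 ≈ 424.187
  x_2 = (0.3350·20 + 0.5675·140 + 0.3650·150) / 0.219125 = 140.90 / 0.219125 ≈ 643.012
  x_3 = (0.3725·20 + 0.4675·140 + 0.6675·150) / 0.219125 = 173.025 / 0.219125 ≈ 789.618

x_1 = 424.187, x_2 = 643.012, x_3 = 789.618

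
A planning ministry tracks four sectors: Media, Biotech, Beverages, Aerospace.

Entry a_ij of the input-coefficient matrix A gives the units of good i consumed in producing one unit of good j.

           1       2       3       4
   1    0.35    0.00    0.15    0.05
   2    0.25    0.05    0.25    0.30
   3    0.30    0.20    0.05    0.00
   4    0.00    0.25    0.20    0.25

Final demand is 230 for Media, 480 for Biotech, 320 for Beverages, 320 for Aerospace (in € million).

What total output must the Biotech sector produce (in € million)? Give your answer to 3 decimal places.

I − A =
  [   0.65     0.00    -0.15    -0.05]
  [  -0.25     0.95    -0.25    -0.30]
  [  -0.30    -0.20     0.95     0.00]
  [   0.00    -0.25    -0.20     0.75]
Compute the cofactors C_ij = (−1)^(i+j)·(3×3 minor ij) of I−A; the adjugate is their transpose:
adj(I−A) = Cᵀ =
  [ 0.556125   0.036375   0.108250   0.051625]
  [ 0.252375   0.426375   0.191500   0.187375]
  [ 0.228750   0.101250   0.411250   0.055750]
  [ 0.145125   0.169125   0.173500   0.503875]
det(I−A) = Σ_j (I−A)_1j·C_1j = (0.65)(0.556125) + (0.00)(0.252375) + (-0.15)(0.228750) + (-0.05)(0.145125) = 0.3199125
(I − A)⁻¹ = adj(I−A) / det(I−A) ≈
  [   1.7384     0.1137     0.3384     0.1614]
  [   0.7889     1.3328     0.5986     0.5857]
  [   0.7150     0.3165     1.2855     0.1743]
  [   0.4536     0.5287     0.5423     1.5750]
x = (I − A)⁻¹ d = adj(I−A)·d / det(I−A), with det(I−A) = 0.3199125:
  x_1 = (0.556125·230 + 0.036375·480 + 0.108250·320 + 0.051625·320) / 0.3199125 = 196.52875 / 0.3199125 ≈ 614.320
  x_2 = (0.252375·230 + 0.426375·480 + 0.191500·320 + 0.187375·320) / 0.3199125 = 383.94625 / 0.3199125 ≈ 1200.160
  x_3 = (0.228750·230 + 0.101250·480 + 0.411250·320 + 0.055750·320) / 0.3199125 = 250.6525 / 0.3199125 ≈ 783.503
  x_4 = (0.145125·230 + 0.169125·480 + 0.173500·320 + 0.503875·320) / 0.3199125 = 331.31875 / 0.3199125 ≈ 1035.654

x_2 = 1200.160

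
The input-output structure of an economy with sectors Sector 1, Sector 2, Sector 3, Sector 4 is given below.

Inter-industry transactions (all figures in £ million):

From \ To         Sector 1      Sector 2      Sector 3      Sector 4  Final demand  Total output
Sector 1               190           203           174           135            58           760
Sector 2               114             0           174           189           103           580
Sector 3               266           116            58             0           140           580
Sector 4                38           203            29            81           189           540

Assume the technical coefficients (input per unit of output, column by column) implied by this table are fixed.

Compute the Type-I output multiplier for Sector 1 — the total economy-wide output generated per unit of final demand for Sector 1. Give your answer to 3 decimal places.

m_1 = 5.023

Technical coefficients a_ij = z_ij / X_j:
  a_11 = 190/760 = 0.25, a_21 = 114/760 = 0.15, a_31 = 266/760 = 0.35, a_41 = 38/760 = 0.05
  a_12 = 203/580 = 0.35, a_22 = 0/580 = 0.00, a_32 = 116/580 = 0.20, a_42 = 203/580 = 0.35
  a_13 = 174/580 = 0.30, a_23 = 174/580 = 0.30, a_33 = 58/580 = 0.10, a_43 = 29/580 = 0.05
  a_14 = 135/540 = 0.25, a_24 = 189/540 = 0.35, a_34 = 0/540 = 0.00, a_44 = 81/540 = 0.15
I − A =
  [   0.75    -0.35    -0.30    -0.25]
  [  -0.15     1.00    -0.30    -0.35]
  [  -0.35    -0.20     0.90     0.00]
  [  -0.05    -0.35    -0.05     0.85]
Compute the cofactors C_ij = (−1)^(i+j)·(3×3 minor ij) of I−A; the adjugate is their transpose:
adj(I−A) = Cᵀ =
  [ 0.600250   0.400000   0.352375   0.341250]
  [ 0.225875   0.468875   0.246000   0.259500]
  [ 0.283625   0.259750   0.469250   0.190375]
  [ 0.145000   0.231875   0.149625   0.432000]
det(I−A) = Σ_j (I−A)_1j·C_1j = (0.75)(0.600250) + (-0.35)(0.225875) + (-0.30)(0.283625) + (-0.25)(0.145000) = 0.24979375
(I − A)⁻¹ = adj(I−A) / det(I−A) ≈
  [   2.4030     1.6013     1.4107     1.3661]
  [   0.9042     1.8770     0.9848     1.0389]
  [   1.1354     1.0399     1.8785     0.7621]
  [   0.5805     0.9283     0.5990     1.7294]
The output multiplier for sector j is the column-j sum of the Leontief inverse (I − A)⁻¹ = adj(I−A) / det(I−A).
Column 1 of adj(I−A): (0.600250, 0.225875, 0.283625, 0.145000); det(I−A) = 0.24979375.
m_1 = (0.600250 + 0.225875 + 0.283625 + 0.145000) / 0.24979375 = 1.25475 / 0.24979375 ≈ 5.023.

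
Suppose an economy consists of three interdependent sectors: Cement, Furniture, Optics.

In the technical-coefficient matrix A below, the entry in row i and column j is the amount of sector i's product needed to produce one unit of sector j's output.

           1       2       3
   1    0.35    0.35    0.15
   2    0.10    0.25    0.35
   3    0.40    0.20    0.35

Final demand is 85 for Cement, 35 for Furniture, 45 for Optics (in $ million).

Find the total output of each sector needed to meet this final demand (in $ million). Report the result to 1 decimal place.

I − A =
  [   0.65    -0.35    -0.15]
  [  -0.10     0.75    -0.35]
  [  -0.40    -0.20     0.65]
Cofactors of I−A, C_ij = (−1)^(i+j)·(minor ij) (rows/columns in the sector order above):
  C_11 = (0.75)(0.65) − (-0.35)(-0.20) = 0.4175
  C_12 = −[(-0.10)(0.65) − (-0.35)(-0.40)] = 0.2050
  C_13 = (-0.10)(-0.20) − (0.75)(-0.40) = 0.3200
  C_21 = −[(-0.35)(0.65) − (-0.15)(-0.20)] = 0.2575
  C_22 = (0.65)(0.65) − (-0.15)(-0.40) = 0.3625
  C_23 = −[(0.65)(-0.20) − (-0.35)(-0.40)] = 0.2700
  C_31 = (-0.35)(-0.35) − (-0.15)(0.75) = 0.2350
  C_32 = −[(0.65)(-0.35) − (-0.15)(-0.10)] = 0.2425
  C_33 = (0.65)(0.75) − (-0.35)(-0.10) = 0.4525
det(I−A) = Σ_j (I−A)_1j·C_1j = (0.65)(0.4175) + (-0.35)(0.2050) + (-0.15)(0.3200) = 0.151625
adj(I−A) = Cᵀ =
  [ 0.4175   0.2575   0.2350]
  [ 0.2050   0.3625   0.2425]
  [ 0.3200   0.2700   0.4525]
(I − A)⁻¹ = adj(I−A) / det(I−A) ≈
  [   2.7535     1.6983     1.5499]
  [   1.3520     2.3908     1.5993]
  [   2.1105     1.7807     2.9843]
x = (I − A)⁻¹ d = adj(I−A)·d / det(I−A), with det(I−A) = 0.151625:
  x_1 = (0.4175·85 + 0.2575·35 + 0.2350·45) / 0.151625 = 55.075 / 0.151625 ≈ 363.2
  x_2 = (0.2050·85 + 0.3625·35 + 0.2425·45) / 0.151625 = 41.025 / 0.151625 ≈ 270.6
  x_3 = (0.3200·85 + 0.2700·35 + 0.4525·45) / 0.151625 = 57.0125 / 0.151625 ≈ 376.0

x_1 = 363.2, x_2 = 270.6, x_3 = 376.0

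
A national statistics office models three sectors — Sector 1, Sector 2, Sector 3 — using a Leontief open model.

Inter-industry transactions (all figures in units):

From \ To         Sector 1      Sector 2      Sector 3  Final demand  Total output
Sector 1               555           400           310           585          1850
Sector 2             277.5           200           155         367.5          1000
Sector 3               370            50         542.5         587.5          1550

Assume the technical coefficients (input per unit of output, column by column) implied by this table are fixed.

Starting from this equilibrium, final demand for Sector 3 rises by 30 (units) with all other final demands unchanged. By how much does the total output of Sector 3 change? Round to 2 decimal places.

Δx_3 = 53.57

Technical coefficients a_ij = z_ij / X_j:
  a_11 = 555/1850 = 0.30, a_21 = 277.5/1850 = 0.15, a_31 = 370/1850 = 0.20
  a_12 = 400/1000 = 0.40, a_22 = 200/1000 = 0.20, a_32 = 50/1000 = 0.05
  a_13 = 310/1550 = 0.20, a_23 = 155/1550 = 0.10, a_33 = 542.5/1550 = 0.35
I − A =
  [   0.70    -0.40    -0.20]
  [  -0.15     0.80    -0.10]
  [  -0.20    -0.05     0.65]
Cofactors of I−A, C_ij = (−1)^(i+j)·(minor ij) (rows/columns in the sector order above):
  C_11 = (0.80)(0.65) − (-0.10)(-0.05) = 0.5150
  C_12 = −[(-0.15)(0.65) − (-0.10)(-0.20)] = 0.1175
  C_13 = (-0.15)(-0.05) − (0.80)(-0.20) = 0.1675
  C_21 = −[(-0.40)(0.65) − (-0.20)(-0.05)] = 0.2700
  C_22 = (0.70)(0.65) − (-0.20)(-0.20) = 0.4150
  C_23 = −[(0.70)(-0.05) − (-0.40)(-0.20)] = 0.1150
  C_31 = (-0.40)(-0.10) − (-0.20)(0.80) = 0.2000
  C_32 = −[(0.70)(-0.10) − (-0.20)(-0.15)] = 0.1000
  C_33 = (0.70)(0.80) − (-0.40)(-0.15) = 0.5000
det(I−A) = Σ_j (I−A)_1j·C_1j = (0.70)(0.5150) + (-0.40)(0.1175) + (-0.20)(0.1675) = 0.2800
adj(I−A) = Cᵀ =
  [ 0.5150   0.2700   0.2000]
  [ 0.1175   0.4150   0.1000]
  [ 0.1675   0.1150   0.5000]
(I − A)⁻¹ = adj(I−A) / det(I−A) ≈
  [   1.8393     0.9643     0.7143]
  [   0.4196     1.4821     0.3571]
  [   0.5982     0.4107     1.7857]
Δx = (I − A)⁻¹ Δd with Δd having +30 in the Sector 3 component and 0 elsewhere.
So Δx_3 = L_33 · (+30), where L_33 = adj(I−A)_33 / det(I−A) = 0.5000 / 0.2800.
Δx_3 = 0.5000 × (+30) / 0.2800 = 15.00 / 0.2800 ≈ 53.57.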